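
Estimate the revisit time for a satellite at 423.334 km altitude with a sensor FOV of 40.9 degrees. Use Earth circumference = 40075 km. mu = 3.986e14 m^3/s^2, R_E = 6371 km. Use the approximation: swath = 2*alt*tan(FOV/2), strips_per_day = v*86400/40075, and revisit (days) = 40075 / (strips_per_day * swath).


swath = 2*423.334*tan(0.3569198) = 315.7143 km
v = sqrt(mu/r) = 7659.4079 m/s = 7.6594 km/s
strips/day = v*86400/40075 = 7.6594*86400/40075 = 16.5134
coverage/day = strips * swath = 16.5134 * 315.7143 = 5213.5039 km
revisit = 40075 / 5213.5039 = 7.6868 days

7.6868 days


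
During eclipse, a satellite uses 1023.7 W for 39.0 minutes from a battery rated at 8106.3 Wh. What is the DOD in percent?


E_used = P * t / 60 = 1023.7 * 39.0 / 60 = 665.4050 Wh
DOD = E_used / E_total * 100 = 665.4050 / 8106.3 * 100
DOD = 8.2085 %

8.2085 %


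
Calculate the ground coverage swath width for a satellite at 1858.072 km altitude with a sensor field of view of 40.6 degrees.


FOV = 40.6 deg = 0.7086037 rad
swath = 2 * alt * tan(FOV/2) = 2 * 1858.072 * tan(0.3543018)
swath = 2 * 1858.072 * 0.3699112
swath = 1374.6434 km

1374.6434 km


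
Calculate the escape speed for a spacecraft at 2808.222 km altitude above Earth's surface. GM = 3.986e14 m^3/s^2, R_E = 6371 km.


r = 6371.0 + 2808.222 = 9179.2220 km = 9.179222e+06 m
v_esc = sqrt(2*mu/r) = sqrt(2*3.986e14 / 9.179222e+06)
v_esc = 9319.2445 m/s = 9.3192 km/s

9.3192 km/s


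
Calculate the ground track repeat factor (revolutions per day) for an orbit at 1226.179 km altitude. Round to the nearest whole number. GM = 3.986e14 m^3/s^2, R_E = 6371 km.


r = 7.597179e+06 m
T = 2*pi*sqrt(r^3/mu) = 6590.0659 s = 109.8344 min
revs/day = 1440 / 109.8344 = 13.1106
Rounded: 13 revolutions per day

13 revolutions per day


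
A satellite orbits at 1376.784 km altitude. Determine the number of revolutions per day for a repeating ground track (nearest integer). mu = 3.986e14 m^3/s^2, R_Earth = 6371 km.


r = 7.747784e+06 m
T = 2*pi*sqrt(r^3/mu) = 6786.9942 s = 113.1166 min
revs/day = 1440 / 113.1166 = 12.7302
Rounded: 13 revolutions per day

13 revolutions per day


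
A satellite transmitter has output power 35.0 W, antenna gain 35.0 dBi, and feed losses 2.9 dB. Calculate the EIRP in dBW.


Pt = 35.0 W = 15.4407 dBW
EIRP = Pt_dBW + Gt - losses = 15.4407 + 35.0 - 2.9 = 47.5407 dBW

47.5407 dBW


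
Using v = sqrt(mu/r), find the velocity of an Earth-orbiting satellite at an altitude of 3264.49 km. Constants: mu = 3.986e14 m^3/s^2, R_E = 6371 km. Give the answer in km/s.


r = R_E + alt = 6371.0 + 3264.49 = 9635.4900 km = 9.63549e+06 m
v = sqrt(mu/r) = sqrt(3.986e14 / 9.63549e+06) = 6431.7883 m/s = 6.4318 km/s

6.4318 km/s


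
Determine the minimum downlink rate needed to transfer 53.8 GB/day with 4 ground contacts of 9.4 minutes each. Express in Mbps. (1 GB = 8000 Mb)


total contact time = 4 * 9.4 * 60 = 2256.0000 s
data = 53.8 GB = 430400.0000 Mb
rate = 430400.0000 / 2256.0000 = 190.7801 Mbps

190.7801 Mbps


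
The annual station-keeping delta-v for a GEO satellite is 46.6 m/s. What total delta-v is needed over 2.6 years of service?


dV = rate * years = 46.6 * 2.6
dV = 121.1600 m/s

121.1600 m/s


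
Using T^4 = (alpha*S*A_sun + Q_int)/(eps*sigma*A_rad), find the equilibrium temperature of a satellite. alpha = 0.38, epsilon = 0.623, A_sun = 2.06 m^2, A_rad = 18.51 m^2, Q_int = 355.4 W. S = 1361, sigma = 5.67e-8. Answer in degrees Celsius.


Numerator = alpha*S*A_sun + Q_int = 0.38*1361*2.06 + 355.4 = 1420.7908 W
Denominator = eps*sigma*A_rad = 0.623*5.67e-8*18.51 = 6.5384909e-07 W/K^4
T^4 = 2.1729644e+09 K^4
T = 215.9052 K = -57.2448 C

-57.2448 degrees Celsius


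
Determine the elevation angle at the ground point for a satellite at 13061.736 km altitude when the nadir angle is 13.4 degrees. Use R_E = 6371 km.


r = R_E + alt = 19432.7360 km
Law of sines in the satellite / Earth-center / ground-point triangle:
  sin(nadir)/R_E = sin(90 + el)/r  =>  cos(el) = (r/R_E)*sin(nadir)
cos(el) = (19432.7360 / 6371.0000) * sin(13.4 deg) = 0.7068742
el = arccos(0.7068742) = 45.0188 deg
(Earth-central angle = 90 - nadir - el = 31.5812 deg)

45.0188 degrees


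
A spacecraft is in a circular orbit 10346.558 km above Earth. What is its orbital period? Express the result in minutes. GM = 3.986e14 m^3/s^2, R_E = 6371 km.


r = 16717.5580 km = 1.6717558e+07 m
T = 2*pi*sqrt(r^3/mu) = 2*pi*sqrt(4.6721687e+21 / 3.986e14)
T = 21511.4893 s = 358.5248 min

358.5248 minutes


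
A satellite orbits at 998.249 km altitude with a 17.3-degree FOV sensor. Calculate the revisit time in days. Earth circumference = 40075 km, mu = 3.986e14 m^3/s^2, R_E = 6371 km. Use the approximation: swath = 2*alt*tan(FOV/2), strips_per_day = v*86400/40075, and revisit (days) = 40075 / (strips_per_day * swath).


swath = 2*998.249*tan(0.150971) = 303.7243 km
v = sqrt(mu/r) = 7354.5657 m/s = 7.3546 km/s
strips/day = v*86400/40075 = 7.3546*86400/40075 = 15.8561
coverage/day = strips * swath = 15.8561 * 303.7243 = 4815.8924 km
revisit = 40075 / 4815.8924 = 8.3214 days

8.3214 days


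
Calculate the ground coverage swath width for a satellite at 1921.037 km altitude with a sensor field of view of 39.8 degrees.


FOV = 39.8 deg = 0.694641 rad
swath = 2 * alt * tan(FOV/2) = 2 * 1921.037 * tan(0.3473205)
swath = 2 * 1921.037 * 0.3619949
swath = 1390.8114 km

1390.8114 km


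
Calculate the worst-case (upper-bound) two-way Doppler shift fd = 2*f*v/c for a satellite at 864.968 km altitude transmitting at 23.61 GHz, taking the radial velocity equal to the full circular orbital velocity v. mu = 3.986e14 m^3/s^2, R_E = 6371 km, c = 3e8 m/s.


r = 7.235968e+06 m
v = sqrt(mu/r) = 7421.9894 m/s (worst-case radial velocity)
f = 23.61 GHz = 2.361e+10 Hz
fd = 2*f*v/c = 2*2.361e+10*7421.9894/3.0e+08
fd = 1.1682211e+06 Hz

1.1682e+06 Hz


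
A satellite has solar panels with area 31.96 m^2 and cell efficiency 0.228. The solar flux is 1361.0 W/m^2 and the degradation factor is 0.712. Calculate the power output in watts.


P = area * eta * S * degradation
P = 31.96 * 0.228 * 1361.0 * 0.712
P = 7061.2199 W

7061.2199 W


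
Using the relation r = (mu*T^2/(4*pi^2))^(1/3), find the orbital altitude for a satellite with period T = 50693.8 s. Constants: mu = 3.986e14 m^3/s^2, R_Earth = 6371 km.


T = 50693.8 s
r = (mu*T^2/(4*pi^2))^(1/3) = (3.986e14 * 50693.8^2 / (4*pi^2))^(1/3)
r = 2.9604819e+07 m = 29604.8195 km
alt = r - R_E = 29604.8195 - 6371 = 23233.8195 km

23233.8195 km


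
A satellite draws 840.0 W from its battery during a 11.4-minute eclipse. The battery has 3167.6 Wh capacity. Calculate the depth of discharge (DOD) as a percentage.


E_used = P * t / 60 = 840.0 * 11.4 / 60 = 159.6000 Wh
DOD = E_used / E_total * 100 = 159.6000 / 3167.6 * 100
DOD = 5.0385 %

5.0385 %


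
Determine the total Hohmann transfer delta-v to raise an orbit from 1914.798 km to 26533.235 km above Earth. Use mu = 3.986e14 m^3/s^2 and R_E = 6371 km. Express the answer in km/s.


r1 = 8285.7980 km = 8.285798e+06 m
r2 = 32904.2350 km = 3.2904235e+07 m
dv1 = sqrt(mu/r1)*(sqrt(2*r2/(r1+r2)) - 1) = 1831.0266 m/s
dv2 = sqrt(mu/r2)*(1 - sqrt(2*r1/(r1+r2))) = 1272.8659 m/s
total dv = |dv1| + |dv2| = 1831.0266 + 1272.8659 = 3103.8924 m/s = 3.1039 km/s

3.1039 km/s


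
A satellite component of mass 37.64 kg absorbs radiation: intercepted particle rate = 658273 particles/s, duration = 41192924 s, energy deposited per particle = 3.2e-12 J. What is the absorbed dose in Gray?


Total energy deposited = rate * time * E_per
  = 658273 * 41192924 * 3.2e-12 = 86.7718 J
Dose = E_total / mass = 86.7718 / 37.64
Dose = 2.3053 Gy

2.3053 Gy


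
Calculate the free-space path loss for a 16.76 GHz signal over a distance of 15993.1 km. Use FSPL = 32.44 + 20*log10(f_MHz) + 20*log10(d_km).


f = 16.76 GHz = 16760.0000 MHz
d = 15993.1 km
FSPL = 32.44 + 20*log10(16760.0000) + 20*log10(15993.1)
FSPL = 32.44 + 84.4855 + 84.0787
FSPL = 201.0041 dB

201.0041 dB


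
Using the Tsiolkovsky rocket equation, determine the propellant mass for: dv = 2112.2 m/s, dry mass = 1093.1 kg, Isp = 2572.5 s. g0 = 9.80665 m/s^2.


ve = Isp * g0 = 2572.5 * 9.80665 = 25227.607125 m/s
mass ratio = exp(dv/ve) = exp(2112.2/25227.607125) = 1.08733064
m_prop = m_dry * (mr - 1) = 1093.1 * (1.08733064 - 1)
m_prop = 95.4611 kg

95.4611 kg


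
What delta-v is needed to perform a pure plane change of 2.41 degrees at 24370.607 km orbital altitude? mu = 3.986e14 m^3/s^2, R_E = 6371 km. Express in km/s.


r = 30741.6070 km = 3.0741607e+07 m
V = sqrt(mu/r) = 3600.8528 m/s
di = 2.41 deg = 0.04206243 rad
dV = 2*V*sin(di/2) = 2*3600.8528*sin(0.02103122)
dV = 151.4495 m/s = 0.1514495 km/s

0.1514 km/s


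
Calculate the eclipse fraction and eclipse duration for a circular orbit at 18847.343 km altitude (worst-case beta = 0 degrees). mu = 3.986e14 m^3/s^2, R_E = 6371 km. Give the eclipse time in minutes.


r = 25218.3430 km
T = 664.2549 min
Eclipse fraction = arcsin(R_E/r)/pi = arcsin(6371.0000/25218.3430)/pi
= arcsin(0.2526336)/pi = 0.08129671
Eclipse duration = 0.08129671 * 664.2549 = 54.0017 min

54.0017 minutes


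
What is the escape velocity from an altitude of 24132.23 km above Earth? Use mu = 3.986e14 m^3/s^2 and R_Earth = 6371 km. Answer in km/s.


r = 6371.0 + 24132.23 = 30503.2300 km = 3.050323e+07 m
v_esc = sqrt(2*mu/r) = sqrt(2*3.986e14 / 3.050323e+07)
v_esc = 5112.2341 m/s = 5.1122 km/s

5.1122 km/s


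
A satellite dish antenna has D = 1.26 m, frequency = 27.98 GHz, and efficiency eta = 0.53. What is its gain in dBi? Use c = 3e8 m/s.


lambda = c/f = 3e8 / 2.798e+10 = 0.01072194 m
G = eta*(pi*D/lambda)^2 = 0.53*(pi*1.26/0.01072194)^2
G = 72238.6491 (linear)
G = 10*log10(72238.6491) = 48.5877 dBi

48.5877 dBi


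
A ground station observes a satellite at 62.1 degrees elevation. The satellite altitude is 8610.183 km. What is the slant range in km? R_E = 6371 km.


h = 8610.183 km, el = 62.1 deg
d = -R_E*sin(el) + sqrt((R_E*sin(el))^2 + 2*R_E*h + h^2)
d = -6371.0000*sin(1.0838) + sqrt((6371.0000*0.8837656)^2 + 2*6371.0000*8610.183 + 8610.183^2)
d = 9051.0960 km

9051.0960 km


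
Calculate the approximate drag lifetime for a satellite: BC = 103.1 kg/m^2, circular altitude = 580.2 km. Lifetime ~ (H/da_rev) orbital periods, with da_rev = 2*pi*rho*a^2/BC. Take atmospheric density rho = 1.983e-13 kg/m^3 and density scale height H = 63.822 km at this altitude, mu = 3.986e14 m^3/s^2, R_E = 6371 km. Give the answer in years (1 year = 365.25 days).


a = R_E + alt = 6951.2000 km = 6.9512e+06 m
da_rev = 2*pi*rho*a^2/BC = 2*pi*1.983e-13*(6.9512e+06)^2/103.1 = 0.583933627 m per revolution
N = H/da_rev = 63822.0000 m / 0.583933627 m = 109296.6684 revolutions
P = 2*pi*sqrt(a^3/mu) = 5767.6766 s
lifetime = N*P = 109296.6684 * 5767.6766 = 6.3038783e+08 s = 7296.1555 days
years = 7296.1555 / 365.25 = 19.9758 years

19.9758 years


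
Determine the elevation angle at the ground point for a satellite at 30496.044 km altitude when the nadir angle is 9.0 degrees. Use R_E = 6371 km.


r = R_E + alt = 36867.0440 km
Law of sines in the satellite / Earth-center / ground-point triangle:
  sin(nadir)/R_E = sin(90 + el)/r  =>  cos(el) = (r/R_E)*sin(nadir)
cos(el) = (36867.0440 / 6371.0000) * sin(9.0 deg) = 0.9052388
el = arccos(0.9052388) = 25.1445 deg
(Earth-central angle = 90 - nadir - el = 55.8555 deg)

25.1445 degrees


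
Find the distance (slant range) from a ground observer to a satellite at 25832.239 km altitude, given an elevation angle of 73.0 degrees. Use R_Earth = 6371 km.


h = 25832.239 km, el = 73.0 deg
d = -R_E*sin(el) + sqrt((R_E*sin(el))^2 + 2*R_E*h + h^2)
d = -6371.0000*sin(1.2741) + sqrt((6371.0000*0.9563048)^2 + 2*6371.0000*25832.239 + 25832.239^2)
d = 26056.7051 km

26056.7051 km


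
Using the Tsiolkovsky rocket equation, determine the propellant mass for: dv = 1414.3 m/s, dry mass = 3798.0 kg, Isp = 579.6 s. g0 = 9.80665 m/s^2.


ve = Isp * g0 = 579.6 * 9.80665 = 5683.934340 m/s
mass ratio = exp(dv/ve) = exp(1414.3/5683.934340) = 1.28251645
m_prop = m_dry * (mr - 1) = 3798.0 * (1.28251645 - 1)
m_prop = 1072.9975 kg

1072.9975 kg


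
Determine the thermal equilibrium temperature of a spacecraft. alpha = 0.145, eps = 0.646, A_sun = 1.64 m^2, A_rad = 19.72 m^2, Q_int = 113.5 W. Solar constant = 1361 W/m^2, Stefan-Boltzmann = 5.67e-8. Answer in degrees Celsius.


Numerator = alpha*S*A_sun + Q_int = 0.145*1361*1.64 + 113.5 = 437.1458 W
Denominator = eps*sigma*A_rad = 0.646*5.67e-8*19.72 = 7.223081e-07 W/K^4
T^4 = 6.0520683e+08 K^4
T = 156.8469 K = -116.3031 C

-116.3031 degrees Celsius


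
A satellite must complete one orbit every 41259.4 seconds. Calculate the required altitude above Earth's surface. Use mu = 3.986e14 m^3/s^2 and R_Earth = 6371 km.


T = 41259.4 s
r = (mu*T^2/(4*pi^2))^(1/3) = (3.986e14 * 41259.4^2 / (4*pi^2))^(1/3)
r = 2.5807214e+07 m = 25807.2141 km
alt = r - R_E = 25807.2141 - 6371 = 19436.2141 km

19436.2141 km


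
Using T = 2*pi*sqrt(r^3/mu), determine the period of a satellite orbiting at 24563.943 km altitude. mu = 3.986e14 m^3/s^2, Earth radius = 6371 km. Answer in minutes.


r = 30934.9430 km = 3.0934943e+07 m
T = 2*pi*sqrt(r^3/mu) = 2*pi*sqrt(2.9603834e+22 / 3.986e14)
T = 54148.3468 s = 902.4724 min

902.4724 minutes


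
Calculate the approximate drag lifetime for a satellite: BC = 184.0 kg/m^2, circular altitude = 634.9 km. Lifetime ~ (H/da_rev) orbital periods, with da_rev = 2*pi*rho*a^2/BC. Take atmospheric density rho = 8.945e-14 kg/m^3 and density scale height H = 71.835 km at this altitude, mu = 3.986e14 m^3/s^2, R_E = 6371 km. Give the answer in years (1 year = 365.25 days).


a = R_E + alt = 7005.9000 km = 7.0059e+06 m
da_rev = 2*pi*rho*a^2/BC = 2*pi*8.945e-14*(7.0059e+06)^2/184.0 = 0.149923688 m per revolution
N = H/da_rev = 71835.0000 m / 0.149923688 m = 479143.7613 revolutions
P = 2*pi*sqrt(a^3/mu) = 5835.8903 s
lifetime = N*P = 479143.7613 * 5835.8903 = 2.7962304e+09 s = 32363.7783 days
years = 32363.7783 / 365.25 = 88.6072 years

88.6072 years


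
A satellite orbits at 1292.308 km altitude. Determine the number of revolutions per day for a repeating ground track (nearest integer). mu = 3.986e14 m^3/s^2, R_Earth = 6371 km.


r = 7.663308e+06 m
T = 2*pi*sqrt(r^3/mu) = 6676.2969 s = 111.2716 min
revs/day = 1440 / 111.2716 = 12.9413
Rounded: 13 revolutions per day

13 revolutions per day


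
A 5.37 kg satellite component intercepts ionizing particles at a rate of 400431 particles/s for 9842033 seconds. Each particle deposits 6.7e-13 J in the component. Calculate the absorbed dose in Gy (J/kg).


Total energy deposited = rate * time * E_per
  = 400431 * 9842033 * 6.7e-13 = 2.6405 J
Dose = E_total / mass = 2.6405 / 5.37
Dose = 0.4917145 Gy

0.4917 Gy


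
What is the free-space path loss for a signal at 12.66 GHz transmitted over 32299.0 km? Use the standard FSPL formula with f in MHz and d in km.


f = 12.66 GHz = 12660.0000 MHz
d = 32299.0 km
FSPL = 32.44 + 20*log10(12660.0000) + 20*log10(32299.0)
FSPL = 32.44 + 82.0487 + 90.1838
FSPL = 204.6725 dB

204.6725 dB


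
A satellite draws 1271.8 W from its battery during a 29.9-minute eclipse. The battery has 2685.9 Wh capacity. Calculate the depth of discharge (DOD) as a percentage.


E_used = P * t / 60 = 1271.8 * 29.9 / 60 = 633.7803 Wh
DOD = E_used / E_total * 100 = 633.7803 / 2685.9 * 100
DOD = 23.5966 %

23.5966 %


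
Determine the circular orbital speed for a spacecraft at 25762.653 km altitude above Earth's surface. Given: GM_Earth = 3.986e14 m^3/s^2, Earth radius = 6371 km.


r = R_E + alt = 6371.0 + 25762.653 = 32133.6530 km = 3.2133653e+07 m
v = sqrt(mu/r) = sqrt(3.986e14 / 3.2133653e+07) = 3521.9939 m/s = 3.5220 km/s

3.5220 km/s


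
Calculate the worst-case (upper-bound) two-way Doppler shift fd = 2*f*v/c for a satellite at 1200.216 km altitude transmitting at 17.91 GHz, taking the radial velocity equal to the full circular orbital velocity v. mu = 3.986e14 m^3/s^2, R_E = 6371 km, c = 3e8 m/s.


r = 7.571216e+06 m
v = sqrt(mu/r) = 7255.8088 m/s (worst-case radial velocity)
f = 17.91 GHz = 1.791e+10 Hz
fd = 2*f*v/c = 2*1.791e+10*7255.8088/3.0e+08
fd = 866343.5687 Hz

866343.5687 Hz


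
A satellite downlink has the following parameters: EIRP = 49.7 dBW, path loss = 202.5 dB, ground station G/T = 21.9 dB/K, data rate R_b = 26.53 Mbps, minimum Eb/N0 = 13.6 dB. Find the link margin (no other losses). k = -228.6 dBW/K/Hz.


C/N0 = EIRP - FSPL + G/T - k = 49.7 - 202.5 + 21.9 - (-228.6)
C/N0 = 97.7000 dB-Hz
R_b = 26.53 Mbps = 2.653e+07 bps -> 10*log10(R_b) = 74.2374 dB-Hz
Eb/N0 = C/N0 - 10*log10(R_b) = 97.7000 - 74.2374 = 23.4626 dB
Margin = Eb/N0 - Eb/N0_req = 23.4626 - 13.6 = 9.8626 dB (link closes)

9.8626 dB


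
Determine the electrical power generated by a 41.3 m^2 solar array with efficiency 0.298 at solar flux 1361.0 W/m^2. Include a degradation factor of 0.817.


P = area * eta * S * degradation
P = 41.3 * 0.298 * 1361.0 * 0.817
P = 13685.0534 W

13685.0534 W


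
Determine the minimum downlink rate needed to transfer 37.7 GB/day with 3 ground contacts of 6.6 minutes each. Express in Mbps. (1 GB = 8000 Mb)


total contact time = 3 * 6.6 * 60 = 1188.0000 s
data = 37.7 GB = 301600.0000 Mb
rate = 301600.0000 / 1188.0000 = 253.8721 Mbps

253.8721 Mbps


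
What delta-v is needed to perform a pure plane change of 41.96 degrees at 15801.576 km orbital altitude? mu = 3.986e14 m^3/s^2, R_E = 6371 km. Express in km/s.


r = 22172.5760 km = 2.2172576e+07 m
V = sqrt(mu/r) = 4239.9484 m/s
di = 41.96 deg = 0.7323402 rad
dV = 2*V*sin(di/2) = 2*4239.9484*sin(0.3661701)
dV = 3036.1596 m/s = 3.0362 km/s

3.0362 km/s


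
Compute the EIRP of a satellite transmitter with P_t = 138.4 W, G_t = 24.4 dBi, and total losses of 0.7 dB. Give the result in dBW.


Pt = 138.4 W = 21.4114 dBW
EIRP = Pt_dBW + Gt - losses = 21.4114 + 24.4 - 0.7 = 45.1114 dBW

45.1114 dBW


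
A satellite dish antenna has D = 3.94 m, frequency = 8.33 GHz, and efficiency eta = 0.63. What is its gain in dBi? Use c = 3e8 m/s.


lambda = c/f = 3e8 / 8.33e+09 = 0.03601441 m
G = eta*(pi*D/lambda)^2 = 0.63*(pi*3.94/0.03601441)^2
G = 74418.3835 (linear)
G = 10*log10(74418.3835) = 48.7168 dBi

48.7168 dBi


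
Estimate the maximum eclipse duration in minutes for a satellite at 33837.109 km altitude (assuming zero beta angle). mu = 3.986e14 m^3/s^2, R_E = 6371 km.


r = 40208.1090 km
T = 1337.3049 min
Eclipse fraction = arcsin(R_E/r)/pi = arcsin(6371.0000/40208.1090)/pi
= arcsin(0.1584506)/pi = 0.05064987
Eclipse duration = 0.05064987 * 1337.3049 = 67.7343 min

67.7343 minutes


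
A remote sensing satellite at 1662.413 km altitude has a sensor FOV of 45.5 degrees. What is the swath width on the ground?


FOV = 45.5 deg = 0.7941248 rad
swath = 2 * alt * tan(FOV/2) = 2 * 1662.413 * tan(0.3970624)
swath = 2 * 1662.413 * 0.4193348
swath = 1394.2153 km

1394.2153 km


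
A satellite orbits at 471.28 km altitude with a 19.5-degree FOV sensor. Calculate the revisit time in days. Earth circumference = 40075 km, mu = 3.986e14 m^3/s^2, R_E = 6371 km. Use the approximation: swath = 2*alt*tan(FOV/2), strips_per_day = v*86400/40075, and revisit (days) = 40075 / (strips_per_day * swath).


swath = 2*471.28*tan(0.1701696) = 161.9614 km
v = sqrt(mu/r) = 7632.5248 m/s = 7.6325 km/s
strips/day = v*86400/40075 = 7.6325*86400/40075 = 16.4554
coverage/day = strips * swath = 16.4554 * 161.9614 = 2665.1401 km
revisit = 40075 / 2665.1401 = 15.0367 days

15.0367 days


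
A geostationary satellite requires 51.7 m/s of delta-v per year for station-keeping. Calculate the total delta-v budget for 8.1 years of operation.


dV = rate * years = 51.7 * 8.1
dV = 418.7700 m/s

418.7700 m/s


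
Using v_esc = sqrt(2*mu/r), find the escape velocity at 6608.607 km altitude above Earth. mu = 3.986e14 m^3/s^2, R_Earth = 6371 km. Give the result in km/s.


r = 6371.0 + 6608.607 = 12979.6070 km = 1.2979607e+07 m
v_esc = sqrt(2*mu/r) = sqrt(2*3.986e14 / 1.2979607e+07)
v_esc = 7837.0546 m/s = 7.8371 km/s

7.8371 km/s


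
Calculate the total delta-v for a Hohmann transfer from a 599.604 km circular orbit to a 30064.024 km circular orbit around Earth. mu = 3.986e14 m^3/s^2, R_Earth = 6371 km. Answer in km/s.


r1 = 6970.6040 km = 6.970604e+06 m
r2 = 36435.0240 km = 3.6435024e+07 m
dv1 = sqrt(mu/r1)*(sqrt(2*r2/(r1+r2)) - 1) = 2236.0001 m/s
dv2 = sqrt(mu/r2)*(1 - sqrt(2*r1/(r1+r2))) = 1433.0669 m/s
total dv = |dv1| + |dv2| = 2236.0001 + 1433.0669 = 3669.0670 m/s = 3.6691 km/s

3.6691 km/s


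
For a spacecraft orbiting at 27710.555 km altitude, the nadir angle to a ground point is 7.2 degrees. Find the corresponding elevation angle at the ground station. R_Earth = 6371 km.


r = R_E + alt = 34081.5550 km
Law of sines in the satellite / Earth-center / ground-point triangle:
  sin(nadir)/R_E = sin(90 + el)/r  =>  cos(el) = (r/R_E)*sin(nadir)
cos(el) = (34081.5550 / 6371.0000) * sin(7.2 deg) = 0.670468
el = arccos(0.670468) = 47.8968 deg
(Earth-central angle = 90 - nadir - el = 34.9032 deg)

47.8968 degrees


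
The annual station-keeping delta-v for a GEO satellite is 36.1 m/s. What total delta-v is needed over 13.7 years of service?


dV = rate * years = 36.1 * 13.7
dV = 494.5700 m/s

494.5700 m/s


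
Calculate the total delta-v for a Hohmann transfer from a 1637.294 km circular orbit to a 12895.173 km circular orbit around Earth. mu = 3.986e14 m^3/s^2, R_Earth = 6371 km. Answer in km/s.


r1 = 8008.2940 km = 8.008294e+06 m
r2 = 19266.1730 km = 1.9266173e+07 m
dv1 = sqrt(mu/r1)*(sqrt(2*r2/(r1+r2)) - 1) = 1330.5560 m/s
dv2 = sqrt(mu/r2)*(1 - sqrt(2*r1/(r1+r2))) = 1062.9266 m/s
total dv = |dv1| + |dv2| = 1330.5560 + 1062.9266 = 2393.4826 m/s = 2.3935 km/s

2.3935 km/s


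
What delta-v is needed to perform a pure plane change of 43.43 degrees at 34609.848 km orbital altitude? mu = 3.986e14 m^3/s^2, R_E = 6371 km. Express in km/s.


r = 40980.8480 km = 4.0980848e+07 m
V = sqrt(mu/r) = 3118.7329 m/s
di = 43.43 deg = 0.7579965 rad
dV = 2*V*sin(di/2) = 2*3118.7329*sin(0.3789982)
dV = 2307.7999 m/s = 2.3078 km/s

2.3078 km/s


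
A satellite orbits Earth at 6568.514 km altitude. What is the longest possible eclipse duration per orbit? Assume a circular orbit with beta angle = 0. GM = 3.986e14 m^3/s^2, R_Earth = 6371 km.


r = 12939.5140 km
T = 244.1389 min
Eclipse fraction = arcsin(R_E/r)/pi = arcsin(6371.0000/12939.5140)/pi
= arcsin(0.4923678)/pi = 0.1638685
Eclipse duration = 0.1638685 * 244.1389 = 40.0067 min

40.0067 minutes


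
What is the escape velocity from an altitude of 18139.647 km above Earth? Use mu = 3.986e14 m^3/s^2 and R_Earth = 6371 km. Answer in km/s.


r = 6371.0 + 18139.647 = 24510.6470 km = 2.4510647e+07 m
v_esc = sqrt(2*mu/r) = sqrt(2*3.986e14 / 2.4510647e+07)
v_esc = 5703.0379 m/s = 5.7030 km/s

5.7030 km/s


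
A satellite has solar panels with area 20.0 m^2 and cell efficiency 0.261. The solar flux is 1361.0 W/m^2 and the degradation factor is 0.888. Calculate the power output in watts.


P = area * eta * S * degradation
P = 20.0 * 0.261 * 1361.0 * 0.888
P = 6308.7250 W

6308.7250 W


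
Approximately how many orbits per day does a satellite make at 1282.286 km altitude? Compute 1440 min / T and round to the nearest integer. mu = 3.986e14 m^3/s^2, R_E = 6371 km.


r = 7.653286e+06 m
T = 2*pi*sqrt(r^3/mu) = 6663.2044 s = 111.0534 min
revs/day = 1440 / 111.0534 = 12.9667
Rounded: 13 revolutions per day

13 revolutions per day


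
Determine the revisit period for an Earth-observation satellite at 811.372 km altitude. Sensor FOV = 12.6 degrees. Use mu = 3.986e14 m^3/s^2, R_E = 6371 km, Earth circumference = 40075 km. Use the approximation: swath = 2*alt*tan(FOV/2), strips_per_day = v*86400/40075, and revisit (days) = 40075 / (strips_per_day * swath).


swath = 2*811.372*tan(0.1099557) = 179.1526 km
v = sqrt(mu/r) = 7449.6299 m/s = 7.4496 km/s
strips/day = v*86400/40075 = 7.4496*86400/40075 = 16.0611
coverage/day = strips * swath = 16.0611 * 179.1526 = 2877.3854 km
revisit = 40075 / 2877.3854 = 13.9276 days

13.9276 days


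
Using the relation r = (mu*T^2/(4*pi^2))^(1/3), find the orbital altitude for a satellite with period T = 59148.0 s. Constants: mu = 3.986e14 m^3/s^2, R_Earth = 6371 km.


T = 59148.0 s
r = (mu*T^2/(4*pi^2))^(1/3) = (3.986e14 * 59148.0^2 / (4*pi^2))^(1/3)
r = 3.2810982e+07 m = 32810.9820 km
alt = r - R_E = 32810.9820 - 6371 = 26439.9820 km

26439.9820 km


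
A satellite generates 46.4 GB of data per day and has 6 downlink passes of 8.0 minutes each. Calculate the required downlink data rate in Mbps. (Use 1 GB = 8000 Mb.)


total contact time = 6 * 8.0 * 60 = 2880.0000 s
data = 46.4 GB = 371200.0000 Mb
rate = 371200.0000 / 2880.0000 = 128.8889 Mbps

128.8889 Mbps


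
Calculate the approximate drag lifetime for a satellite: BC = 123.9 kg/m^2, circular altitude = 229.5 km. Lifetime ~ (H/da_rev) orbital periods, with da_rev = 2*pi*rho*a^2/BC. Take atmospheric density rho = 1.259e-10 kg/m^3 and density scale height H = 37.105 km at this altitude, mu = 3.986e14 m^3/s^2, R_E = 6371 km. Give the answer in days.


a = R_E + alt = 6600.5000 km = 6.6005e+06 m
da_rev = 2*pi*rho*a^2/BC = 2*pi*1.259e-10*(6.6005e+06)^2/123.9 = 278.155699 m per revolution
N = H/da_rev = 37105.0000 m / 278.155699 m = 133.3965 revolutions
P = 2*pi*sqrt(a^3/mu) = 5336.7453 s
lifetime = N*P = 133.3965 * 5336.7453 = 711903.2036 s = 8.2396 days

8.2396 days


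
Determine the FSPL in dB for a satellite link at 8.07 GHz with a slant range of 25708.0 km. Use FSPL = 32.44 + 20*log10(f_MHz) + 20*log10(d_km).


f = 8.07 GHz = 8070.0000 MHz
d = 25708.0 km
FSPL = 32.44 + 20*log10(8070.0000) + 20*log10(25708.0)
FSPL = 32.44 + 78.1375 + 88.2014
FSPL = 198.7788 dB

198.7788 dB


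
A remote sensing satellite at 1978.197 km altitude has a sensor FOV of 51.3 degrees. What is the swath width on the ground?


FOV = 51.3 deg = 0.8953539 rad
swath = 2 * alt * tan(FOV/2) = 2 * 1978.197 * tan(0.447677)
swath = 2 * 1978.197 * 0.4801932
swath = 1899.8333 km

1899.8333 km


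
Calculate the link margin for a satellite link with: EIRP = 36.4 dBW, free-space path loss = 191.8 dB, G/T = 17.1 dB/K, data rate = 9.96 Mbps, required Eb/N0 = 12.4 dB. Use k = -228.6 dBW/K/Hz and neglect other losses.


C/N0 = EIRP - FSPL + G/T - k = 36.4 - 191.8 + 17.1 - (-228.6)
C/N0 = 90.3000 dB-Hz
R_b = 9.96 Mbps = 9.96e+06 bps -> 10*log10(R_b) = 69.9826 dB-Hz
Eb/N0 = C/N0 - 10*log10(R_b) = 90.3000 - 69.9826 = 20.3174 dB
Margin = Eb/N0 - Eb/N0_req = 20.3174 - 12.4 = 7.9174 dB (link closes)

7.9174 dB


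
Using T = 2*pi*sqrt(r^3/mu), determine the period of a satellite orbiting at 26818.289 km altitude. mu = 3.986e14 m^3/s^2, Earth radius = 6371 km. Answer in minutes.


r = 33189.2890 km = 3.3189289e+07 m
T = 2*pi*sqrt(r^3/mu) = 2*pi*sqrt(3.6558961e+22 / 3.986e14)
T = 60173.8978 s = 1002.8983 min

1002.8983 minutes


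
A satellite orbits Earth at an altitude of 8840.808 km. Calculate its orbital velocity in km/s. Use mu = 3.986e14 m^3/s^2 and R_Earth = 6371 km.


r = R_E + alt = 6371.0 + 8840.808 = 15211.8080 km = 1.5211808e+07 m
v = sqrt(mu/r) = sqrt(3.986e14 / 1.5211808e+07) = 5118.9187 m/s = 5.1189 km/s

5.1189 km/s


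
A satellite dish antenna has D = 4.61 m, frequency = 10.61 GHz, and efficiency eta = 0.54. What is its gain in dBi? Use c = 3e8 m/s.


lambda = c/f = 3e8 / 1.061e+10 = 0.02827521 m
G = eta*(pi*D/lambda)^2 = 0.54*(pi*4.61/0.02827521)^2
G = 141671.8661 (linear)
G = 10*log10(141671.8661) = 51.5128 dBi

51.5128 dBi


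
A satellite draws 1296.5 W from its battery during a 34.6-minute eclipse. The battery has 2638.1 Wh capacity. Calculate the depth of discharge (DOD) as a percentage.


E_used = P * t / 60 = 1296.5 * 34.6 / 60 = 747.6483 Wh
DOD = E_used / E_total * 100 = 747.6483 / 2638.1 * 100
DOD = 28.3404 %

28.3404 %


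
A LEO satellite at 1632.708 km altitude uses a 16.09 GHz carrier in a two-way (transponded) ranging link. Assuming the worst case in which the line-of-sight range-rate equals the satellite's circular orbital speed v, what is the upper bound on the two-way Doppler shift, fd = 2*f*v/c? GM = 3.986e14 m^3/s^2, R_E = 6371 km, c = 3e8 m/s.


r = 8.003708e+06 m
v = sqrt(mu/r) = 7057.0473 m/s (worst-case radial velocity)
f = 16.09 GHz = 1.609e+10 Hz
fd = 2*f*v/c = 2*1.609e+10*7057.0473/3.0e+08
fd = 756985.9420 Hz

756985.9420 Hz


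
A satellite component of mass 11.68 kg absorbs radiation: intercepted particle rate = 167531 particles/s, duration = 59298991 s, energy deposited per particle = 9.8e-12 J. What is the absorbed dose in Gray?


Total energy deposited = rate * time * E_per
  = 167531 * 59298991 * 9.8e-12 = 97.3573 J
Dose = E_total / mass = 97.3573 / 11.68
Dose = 8.3354 Gy

8.3354 Gy


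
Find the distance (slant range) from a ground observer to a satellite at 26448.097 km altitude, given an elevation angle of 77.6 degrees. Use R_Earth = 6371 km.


h = 26448.097 km, el = 77.6 deg
d = -R_E*sin(el) + sqrt((R_E*sin(el))^2 + 2*R_E*h + h^2)
d = -6371.0000*sin(1.3544) + sqrt((6371.0000*0.9766723)^2 + 2*6371.0000*26448.097 + 26448.097^2)
d = 26568.1910 km

26568.1910 km


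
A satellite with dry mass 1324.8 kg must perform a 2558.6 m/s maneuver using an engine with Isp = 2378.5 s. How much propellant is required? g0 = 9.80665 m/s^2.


ve = Isp * g0 = 2378.5 * 9.80665 = 23325.117025 m/s
mass ratio = exp(dv/ve) = exp(2558.6/23325.117025) = 1.11593533
m_prop = m_dry * (mr - 1) = 1324.8 * (1.11593533 - 1)
m_prop = 153.5911 kg

153.5911 kg


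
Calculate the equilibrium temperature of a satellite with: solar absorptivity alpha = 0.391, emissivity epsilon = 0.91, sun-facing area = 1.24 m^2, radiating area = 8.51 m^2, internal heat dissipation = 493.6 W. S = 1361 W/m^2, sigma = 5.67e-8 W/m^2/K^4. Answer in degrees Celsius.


Numerator = alpha*S*A_sun + Q_int = 0.391*1361*1.24 + 493.6 = 1153.4672 W
Denominator = eps*sigma*A_rad = 0.91*5.67e-8*8.51 = 4.3909047e-07 W/K^4
T^4 = 2.6269467e+09 K^4
T = 226.3929 K = -46.7571 C

-46.7571 degrees Celsius


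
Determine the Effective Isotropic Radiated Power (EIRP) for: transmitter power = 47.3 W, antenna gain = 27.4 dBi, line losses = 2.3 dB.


Pt = 47.3 W = 16.7486 dBW
EIRP = Pt_dBW + Gt - losses = 16.7486 + 27.4 - 2.3 = 41.8486 dBW

41.8486 dBW


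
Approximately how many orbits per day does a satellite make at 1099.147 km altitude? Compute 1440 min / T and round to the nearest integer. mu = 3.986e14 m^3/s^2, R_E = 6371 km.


r = 7.470147e+06 m
T = 2*pi*sqrt(r^3/mu) = 6425.4706 s = 107.0912 min
revs/day = 1440 / 107.0912 = 13.4465
Rounded: 13 revolutions per day

13 revolutions per day


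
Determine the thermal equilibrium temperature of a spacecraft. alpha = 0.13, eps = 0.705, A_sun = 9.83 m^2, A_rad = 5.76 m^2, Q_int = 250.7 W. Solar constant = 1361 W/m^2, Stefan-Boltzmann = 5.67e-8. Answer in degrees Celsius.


Numerator = alpha*S*A_sun + Q_int = 0.13*1361*9.83 + 250.7 = 1989.9219 W
Denominator = eps*sigma*A_rad = 0.705*5.67e-8*5.76 = 2.3024736e-07 W/K^4
T^4 = 8.6425395e+09 K^4
T = 304.9020 K = 31.7520 C

31.7520 degrees Celsius


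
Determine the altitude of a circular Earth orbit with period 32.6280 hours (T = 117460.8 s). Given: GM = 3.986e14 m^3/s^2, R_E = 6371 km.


T = 117460.8 s
r = (mu*T^2/(4*pi^2))^(1/3) = (3.986e14 * 117460.8^2 / (4*pi^2))^(1/3)
r = 5.1838746e+07 m = 51838.7462 km
alt = r - R_E = 51838.7462 - 6371 = 45467.7462 km

45467.7462 km


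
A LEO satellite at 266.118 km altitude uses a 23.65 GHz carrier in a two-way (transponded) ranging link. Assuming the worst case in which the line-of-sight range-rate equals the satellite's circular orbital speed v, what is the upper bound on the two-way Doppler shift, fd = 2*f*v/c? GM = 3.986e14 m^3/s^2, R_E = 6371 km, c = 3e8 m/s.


r = 6.637118e+06 m
v = sqrt(mu/r) = 7749.5927 m/s (worst-case radial velocity)
f = 23.65 GHz = 2.365e+10 Hz
fd = 2*f*v/c = 2*2.365e+10*7749.5927/3.0e+08
fd = 1.2218524e+06 Hz

1.2219e+06 Hz


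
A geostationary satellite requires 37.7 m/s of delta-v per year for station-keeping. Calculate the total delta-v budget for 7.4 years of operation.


dV = rate * years = 37.7 * 7.4
dV = 278.9800 m/s

278.9800 m/s


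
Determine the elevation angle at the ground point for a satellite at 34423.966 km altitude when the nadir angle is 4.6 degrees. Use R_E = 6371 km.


r = R_E + alt = 40794.9660 km
Law of sines in the satellite / Earth-center / ground-point triangle:
  sin(nadir)/R_E = sin(90 + el)/r  =>  cos(el) = (r/R_E)*sin(nadir)
cos(el) = (40794.9660 / 6371.0000) * sin(4.6 deg) = 0.513532
el = arccos(0.513532) = 59.1006 deg
(Earth-central angle = 90 - nadir - el = 26.2994 deg)

59.1006 degrees


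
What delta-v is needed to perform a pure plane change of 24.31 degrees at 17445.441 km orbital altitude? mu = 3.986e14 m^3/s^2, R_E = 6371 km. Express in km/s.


r = 23816.4410 km = 2.3816441e+07 m
V = sqrt(mu/r) = 4091.0069 m/s
di = 24.31 deg = 0.4242895 rad
dV = 2*V*sin(di/2) = 2*4091.0069*sin(0.2121448)
dV = 1722.7809 m/s = 1.7228 km/s

1.7228 km/s


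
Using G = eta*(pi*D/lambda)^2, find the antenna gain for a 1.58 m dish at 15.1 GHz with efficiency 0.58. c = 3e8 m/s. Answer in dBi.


lambda = c/f = 3e8 / 1.51e+10 = 0.01986755 m
G = eta*(pi*D/lambda)^2 = 0.58*(pi*1.58/0.01986755)^2
G = 36203.7284 (linear)
G = 10*log10(36203.7284) = 45.5875 dBi

45.5875 dBi


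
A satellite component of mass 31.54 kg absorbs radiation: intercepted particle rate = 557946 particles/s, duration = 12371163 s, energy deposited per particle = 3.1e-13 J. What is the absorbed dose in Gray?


Total energy deposited = rate * time * E_per
  = 557946 * 12371163 * 3.1e-13 = 2.1398 J
Dose = E_total / mass = 2.1398 / 31.54
Dose = 0.06784263 Gy

0.0678 Gy


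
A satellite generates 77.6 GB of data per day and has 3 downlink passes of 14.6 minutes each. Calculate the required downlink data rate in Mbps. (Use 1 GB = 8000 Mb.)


total contact time = 3 * 14.6 * 60 = 2628.0000 s
data = 77.6 GB = 620800.0000 Mb
rate = 620800.0000 / 2628.0000 = 236.2253 Mbps

236.2253 Mbps


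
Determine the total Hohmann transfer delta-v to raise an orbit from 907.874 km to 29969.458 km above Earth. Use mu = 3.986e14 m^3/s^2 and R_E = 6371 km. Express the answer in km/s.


r1 = 7278.8740 km = 7.278874e+06 m
r2 = 36340.4580 km = 3.6340458e+07 m
dv1 = sqrt(mu/r1)*(sqrt(2*r2/(r1+r2)) - 1) = 2152.2020 m/s
dv2 = sqrt(mu/r2)*(1 - sqrt(2*r1/(r1+r2))) = 1398.5802 m/s
total dv = |dv1| + |dv2| = 2152.2020 + 1398.5802 = 3550.7822 m/s = 3.5508 km/s

3.5508 km/s


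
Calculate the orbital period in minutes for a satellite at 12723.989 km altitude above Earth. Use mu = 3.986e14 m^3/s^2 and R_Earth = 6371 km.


r = 19094.9890 km = 1.9094989e+07 m
T = 2*pi*sqrt(r^3/mu) = 2*pi*sqrt(6.9623882e+21 / 3.986e14)
T = 26259.7351 s = 437.6623 min

437.6623 minutes


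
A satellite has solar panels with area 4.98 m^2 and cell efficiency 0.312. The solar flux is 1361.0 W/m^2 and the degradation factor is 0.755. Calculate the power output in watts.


P = area * eta * S * degradation
P = 4.98 * 0.312 * 1361.0 * 0.755
P = 1596.5739 W

1596.5739 W


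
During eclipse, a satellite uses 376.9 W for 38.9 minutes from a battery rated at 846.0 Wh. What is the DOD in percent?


E_used = P * t / 60 = 376.9 * 38.9 / 60 = 244.3568 Wh
DOD = E_used / E_total * 100 = 244.3568 / 846.0 * 100
DOD = 28.8838 %

28.8838 %


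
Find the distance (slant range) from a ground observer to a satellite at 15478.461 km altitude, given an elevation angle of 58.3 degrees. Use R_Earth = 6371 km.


h = 15478.461 km, el = 58.3 deg
d = -R_E*sin(el) + sqrt((R_E*sin(el))^2 + 2*R_E*h + h^2)
d = -6371.0000*sin(1.0175) + sqrt((6371.0000*0.8508111)^2 + 2*6371.0000*15478.461 + 15478.461^2)
d = 16170.9464 km

16170.9464 km


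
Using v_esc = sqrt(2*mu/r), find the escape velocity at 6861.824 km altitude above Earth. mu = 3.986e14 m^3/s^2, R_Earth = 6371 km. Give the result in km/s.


r = 6371.0 + 6861.824 = 13232.8240 km = 1.3232824e+07 m
v_esc = sqrt(2*mu/r) = sqrt(2*3.986e14 / 1.3232824e+07)
v_esc = 7761.7094 m/s = 7.7617 km/s

7.7617 km/s


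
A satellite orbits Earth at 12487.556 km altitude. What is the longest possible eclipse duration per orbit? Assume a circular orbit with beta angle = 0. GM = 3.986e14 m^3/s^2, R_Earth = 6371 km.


r = 18858.5560 km
T = 429.5588 min
Eclipse fraction = arcsin(R_E/r)/pi = arcsin(6371.0000/18858.5560)/pi
= arcsin(0.3378307)/pi = 0.1096931
Eclipse duration = 0.1096931 * 429.5588 = 47.1197 min

47.1197 minutes


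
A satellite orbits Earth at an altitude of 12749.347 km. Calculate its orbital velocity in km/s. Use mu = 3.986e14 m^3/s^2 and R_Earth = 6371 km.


r = R_E + alt = 6371.0 + 12749.347 = 19120.3470 km = 1.9120347e+07 m
v = sqrt(mu/r) = sqrt(3.986e14 / 1.9120347e+07) = 4565.8408 m/s = 4.5658 km/s

4.5658 km/s


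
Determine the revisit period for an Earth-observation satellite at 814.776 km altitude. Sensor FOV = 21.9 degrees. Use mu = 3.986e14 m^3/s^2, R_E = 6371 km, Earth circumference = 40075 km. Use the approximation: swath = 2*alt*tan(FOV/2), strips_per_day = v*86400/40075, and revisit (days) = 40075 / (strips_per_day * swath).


swath = 2*814.776*tan(0.1911136) = 315.2773 km
v = sqrt(mu/r) = 7447.8652 m/s = 7.4479 km/s
strips/day = v*86400/40075 = 7.4479*86400/40075 = 16.0573
coverage/day = strips * swath = 16.0573 * 315.2773 = 5062.4962 km
revisit = 40075 / 5062.4962 = 7.9161 days

7.9161 days


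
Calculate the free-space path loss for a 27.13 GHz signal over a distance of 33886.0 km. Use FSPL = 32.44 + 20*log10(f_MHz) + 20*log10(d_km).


f = 27.13 GHz = 27130.0000 MHz
d = 33886.0 km
FSPL = 32.44 + 20*log10(27130.0000) + 20*log10(33886.0)
FSPL = 32.44 + 88.6690 + 90.6004
FSPL = 211.7094 dB

211.7094 dB


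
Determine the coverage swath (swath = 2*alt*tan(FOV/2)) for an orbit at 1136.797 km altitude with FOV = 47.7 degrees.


FOV = 47.7 deg = 0.8325221 rad
swath = 2 * alt * tan(FOV/2) = 2 * 1136.797 * tan(0.416261)
swath = 2 * 1136.797 * 0.4420954
swath = 1005.1454 km

1005.1454 km


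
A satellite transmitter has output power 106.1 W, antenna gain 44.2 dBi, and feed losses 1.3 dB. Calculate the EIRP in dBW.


Pt = 106.1 W = 20.2572 dBW
EIRP = Pt_dBW + Gt - losses = 20.2572 + 44.2 - 1.3 = 63.1572 dBW

63.1572 dBW


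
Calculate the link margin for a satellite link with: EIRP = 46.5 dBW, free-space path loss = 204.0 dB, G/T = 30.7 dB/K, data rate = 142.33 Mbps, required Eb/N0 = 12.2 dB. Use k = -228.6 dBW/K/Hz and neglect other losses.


C/N0 = EIRP - FSPL + G/T - k = 46.5 - 204.0 + 30.7 - (-228.6)
C/N0 = 101.8000 dB-Hz
R_b = 142.33 Mbps = 1.4233e+08 bps -> 10*log10(R_b) = 81.5330 dB-Hz
Eb/N0 = C/N0 - 10*log10(R_b) = 101.8000 - 81.5330 = 20.2670 dB
Margin = Eb/N0 - Eb/N0_req = 20.2670 - 12.2 = 8.0670 dB (link closes)

8.0670 dB


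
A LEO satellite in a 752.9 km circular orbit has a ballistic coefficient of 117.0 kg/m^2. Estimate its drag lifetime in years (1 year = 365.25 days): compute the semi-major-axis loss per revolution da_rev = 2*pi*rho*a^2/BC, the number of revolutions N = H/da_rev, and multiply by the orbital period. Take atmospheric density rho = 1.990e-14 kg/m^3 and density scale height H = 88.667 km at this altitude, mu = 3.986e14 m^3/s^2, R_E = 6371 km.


a = R_E + alt = 7123.9000 km = 7.1239e+06 m
da_rev = 2*pi*rho*a^2/BC = 2*pi*1.990e-14*(7.1239e+06)^2/117.0 = 0.0542353831 m per revolution
N = H/da_rev = 88667.0000 m / 0.0542353831 m = 1.6348552e+06 revolutions
P = 2*pi*sqrt(a^3/mu) = 5983.9498 s
lifetime = N*P = 1.6348552e+06 * 5983.9498 = 9.7828917e+09 s = 113227.9131 days
years = 113227.9131 / 365.25 = 310.0011 years

310.0011 years


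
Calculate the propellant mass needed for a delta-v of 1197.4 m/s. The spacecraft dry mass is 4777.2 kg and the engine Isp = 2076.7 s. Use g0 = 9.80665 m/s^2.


ve = Isp * g0 = 2076.7 * 9.80665 = 20365.470055 m/s
mass ratio = exp(dv/ve) = exp(1197.4/20365.470055) = 1.06055844
m_prop = m_dry * (mr - 1) = 4777.2 * (1.06055844 - 1)
m_prop = 289.2998 kg

289.2998 kg
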